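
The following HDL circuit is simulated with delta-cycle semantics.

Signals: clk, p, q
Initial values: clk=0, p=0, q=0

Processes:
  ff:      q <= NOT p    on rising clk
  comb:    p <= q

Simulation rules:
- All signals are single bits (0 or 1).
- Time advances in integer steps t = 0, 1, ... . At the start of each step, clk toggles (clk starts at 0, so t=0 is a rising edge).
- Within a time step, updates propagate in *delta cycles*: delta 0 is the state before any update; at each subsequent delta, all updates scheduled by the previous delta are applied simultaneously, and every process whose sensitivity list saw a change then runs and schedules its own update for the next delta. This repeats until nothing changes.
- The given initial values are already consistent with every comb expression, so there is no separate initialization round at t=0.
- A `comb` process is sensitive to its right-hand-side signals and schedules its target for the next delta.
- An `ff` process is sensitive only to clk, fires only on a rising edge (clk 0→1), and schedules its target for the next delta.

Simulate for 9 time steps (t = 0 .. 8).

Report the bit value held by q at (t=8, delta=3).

1

t0.Δ0 q=0 p=0 clk=0
t0.Δ1 q=0 p=0 clk=1
t0.Δ2 q=1 p=0 clk=1
t0.Δ3 q=1 p=1 clk=1
t1.Δ0 q=1 p=1 clk=1
t1.Δ1 q=1 p=1 clk=0
t2.Δ0 q=1 p=1 clk=0
t2.Δ1 q=1 p=1 clk=1
t2.Δ2 q=0 p=1 clk=1
t2.Δ3 q=0 p=0 clk=1
t3.Δ0 q=0 p=0 clk=1
t3.Δ1 q=0 p=0 clk=0
t4.Δ0 q=0 p=0 clk=0
t4.Δ1 q=0 p=0 clk=1
t4.Δ2 q=1 p=0 clk=1
t4.Δ3 q=1 p=1 clk=1
t5.Δ0 q=1 p=1 clk=1
t5.Δ1 q=1 p=1 clk=0
t6.Δ0 q=1 p=1 clk=0
t6.Δ1 q=1 p=1 clk=1
t6.Δ2 q=0 p=1 clk=1
t6.Δ3 q=0 p=0 clk=1
t7.Δ0 q=0 p=0 clk=1
t7.Δ1 q=0 p=0 clk=0
t8.Δ0 q=0 p=0 clk=0
t8.Δ1 q=0 p=0 clk=1
t8.Δ2 q=1 p=0 clk=1
t8.Δ3 q=1 p=1 clk=1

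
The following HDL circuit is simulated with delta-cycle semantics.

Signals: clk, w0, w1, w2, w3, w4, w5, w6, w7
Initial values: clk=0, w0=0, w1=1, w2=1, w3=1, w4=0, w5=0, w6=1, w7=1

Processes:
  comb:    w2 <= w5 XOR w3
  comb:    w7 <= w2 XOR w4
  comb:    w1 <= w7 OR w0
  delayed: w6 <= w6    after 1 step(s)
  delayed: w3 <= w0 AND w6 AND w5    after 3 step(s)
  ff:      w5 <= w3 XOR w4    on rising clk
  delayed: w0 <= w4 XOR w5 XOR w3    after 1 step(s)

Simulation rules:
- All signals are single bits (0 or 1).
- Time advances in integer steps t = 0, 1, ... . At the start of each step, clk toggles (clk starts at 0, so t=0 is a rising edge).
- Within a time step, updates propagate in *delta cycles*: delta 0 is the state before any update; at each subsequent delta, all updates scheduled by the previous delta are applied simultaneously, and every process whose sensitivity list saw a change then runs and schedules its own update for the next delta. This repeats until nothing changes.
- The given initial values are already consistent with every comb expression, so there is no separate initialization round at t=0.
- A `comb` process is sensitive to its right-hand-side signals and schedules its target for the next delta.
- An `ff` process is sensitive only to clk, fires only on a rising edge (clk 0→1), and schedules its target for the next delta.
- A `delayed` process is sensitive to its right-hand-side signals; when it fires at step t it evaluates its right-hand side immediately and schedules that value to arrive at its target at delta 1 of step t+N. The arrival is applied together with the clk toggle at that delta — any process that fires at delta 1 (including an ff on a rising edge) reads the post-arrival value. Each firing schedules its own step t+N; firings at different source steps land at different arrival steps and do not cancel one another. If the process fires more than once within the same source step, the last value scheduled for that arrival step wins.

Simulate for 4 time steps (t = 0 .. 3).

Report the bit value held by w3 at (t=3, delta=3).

t=0 Δ0: w5=0 clk=0 w2=1 w6=1 w7=1 w3=1 w0=0 w1=1 w4=0
  Δ1: clk:0→1
  Δ2: w5:0→1
  Δ3: w2:1→0
  Δ4: w7:1→0
  Δ5: w1:1→0
  (5Δ to stable)
t=1 Δ0: w5=1 clk=1 w2=0 w6=1 w7=0 w3=1 w0=0 w1=0 w4=0
  Δ1: clk:1→0
  (1Δ to stable)
t=2 Δ0: w5=1 clk=0 w2=0 w6=1 w7=0 w3=1 w0=0 w1=0 w4=0
  Δ1: clk:0→1
  (1Δ to stable)
t=3 Δ0: w5=1 clk=1 w2=0 w6=1 w7=0 w3=1 w0=0 w1=0 w4=0
  Δ1: clk:1→0, w3:1→0
  Δ2: w2:0→1
  Δ3: w7:0→1
  Δ4: w1:0→1
  (4Δ to stable)

0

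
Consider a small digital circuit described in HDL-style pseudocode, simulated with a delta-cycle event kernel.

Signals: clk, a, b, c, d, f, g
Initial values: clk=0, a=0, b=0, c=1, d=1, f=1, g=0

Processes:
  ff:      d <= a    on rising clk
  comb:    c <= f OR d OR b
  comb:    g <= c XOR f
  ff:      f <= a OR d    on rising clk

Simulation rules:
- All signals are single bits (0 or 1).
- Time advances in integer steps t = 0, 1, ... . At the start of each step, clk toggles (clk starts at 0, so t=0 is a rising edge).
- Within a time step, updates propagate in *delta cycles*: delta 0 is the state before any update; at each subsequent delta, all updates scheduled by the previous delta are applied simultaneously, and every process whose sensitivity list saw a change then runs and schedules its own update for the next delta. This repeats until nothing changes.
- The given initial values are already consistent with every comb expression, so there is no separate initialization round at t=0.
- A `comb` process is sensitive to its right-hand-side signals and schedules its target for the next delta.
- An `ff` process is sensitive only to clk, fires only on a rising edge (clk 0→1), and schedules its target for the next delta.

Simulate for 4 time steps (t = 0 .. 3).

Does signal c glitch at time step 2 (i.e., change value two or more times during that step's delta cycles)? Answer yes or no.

t=0 Δ0: a=0 f=1 clk=0 g=0 b=0 c=1 d=1
  Δ1: clk:0→1
  Δ2: d:1→0
  (2Δ to stable)
t=1 Δ0: a=0 f=1 clk=1 g=0 b=0 c=1 d=0
  Δ1: clk:1→0
  (1Δ to stable)
t=2 Δ0: a=0 f=1 clk=0 g=0 b=0 c=1 d=0
  Δ1: clk:0→1
  Δ2: f:1→0
  Δ3: g:0→1, c:1→0
  Δ4: g:1→0
  (4Δ to stable)
t=3 Δ0: a=0 f=0 clk=1 g=0 b=0 c=0 d=0
  Δ1: clk:1→0
  (1Δ to stable)

no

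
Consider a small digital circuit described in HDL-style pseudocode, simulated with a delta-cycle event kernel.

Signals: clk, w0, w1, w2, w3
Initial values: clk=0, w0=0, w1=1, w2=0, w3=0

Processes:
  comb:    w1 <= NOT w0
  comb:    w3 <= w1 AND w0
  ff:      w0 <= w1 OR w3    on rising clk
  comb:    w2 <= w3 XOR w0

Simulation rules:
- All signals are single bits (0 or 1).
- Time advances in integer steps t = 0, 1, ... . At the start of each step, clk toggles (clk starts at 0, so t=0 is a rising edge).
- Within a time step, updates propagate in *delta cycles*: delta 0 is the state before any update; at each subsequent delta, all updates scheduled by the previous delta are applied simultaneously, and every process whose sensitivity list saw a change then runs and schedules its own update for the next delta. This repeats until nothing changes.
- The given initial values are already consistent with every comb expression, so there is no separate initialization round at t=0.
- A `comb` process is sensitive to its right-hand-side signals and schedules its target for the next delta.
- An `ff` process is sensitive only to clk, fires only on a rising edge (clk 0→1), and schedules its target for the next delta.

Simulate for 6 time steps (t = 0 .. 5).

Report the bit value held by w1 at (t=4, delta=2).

t0.Δ0 w2=0 clk=0 w0=0 w3=0 w1=1
t0.Δ1 w2=0 clk=1 w0=0 w3=0 w1=1
t0.Δ2 w2=0 clk=1 w0=1 w3=0 w1=1
t0.Δ3 w2=1 clk=1 w0=1 w3=1 w1=0
t0.Δ4 w2=0 clk=1 w0=1 w3=0 w1=0
t0.Δ5 w2=1 clk=1 w0=1 w3=0 w1=0
t1.Δ0 w2=1 clk=1 w0=1 w3=0 w1=0
t1.Δ1 w2=1 clk=0 w0=1 w3=0 w1=0
t2.Δ0 w2=1 clk=0 w0=1 w3=0 w1=0
t2.Δ1 w2=1 clk=1 w0=1 w3=0 w1=0
t2.Δ2 w2=1 clk=1 w0=0 w3=0 w1=0
t2.Δ3 w2=0 clk=1 w0=0 w3=0 w1=1
t3.Δ0 w2=0 clk=1 w0=0 w3=0 w1=1
t3.Δ1 w2=0 clk=0 w0=0 w3=0 w1=1
t4.Δ0 w2=0 clk=0 w0=0 w3=0 w1=1
t4.Δ1 w2=0 clk=1 w0=0 w3=0 w1=1
t4.Δ2 w2=0 clk=1 w0=1 w3=0 w1=1
t4.Δ3 w2=1 clk=1 w0=1 w3=1 w1=0
t4.Δ4 w2=0 clk=1 w0=1 w3=0 w1=0
t4.Δ5 w2=1 clk=1 w0=1 w3=0 w1=0
t5.Δ0 w2=1 clk=1 w0=1 w3=0 w1=0
t5.Δ1 w2=1 clk=0 w0=1 w3=0 w1=0

1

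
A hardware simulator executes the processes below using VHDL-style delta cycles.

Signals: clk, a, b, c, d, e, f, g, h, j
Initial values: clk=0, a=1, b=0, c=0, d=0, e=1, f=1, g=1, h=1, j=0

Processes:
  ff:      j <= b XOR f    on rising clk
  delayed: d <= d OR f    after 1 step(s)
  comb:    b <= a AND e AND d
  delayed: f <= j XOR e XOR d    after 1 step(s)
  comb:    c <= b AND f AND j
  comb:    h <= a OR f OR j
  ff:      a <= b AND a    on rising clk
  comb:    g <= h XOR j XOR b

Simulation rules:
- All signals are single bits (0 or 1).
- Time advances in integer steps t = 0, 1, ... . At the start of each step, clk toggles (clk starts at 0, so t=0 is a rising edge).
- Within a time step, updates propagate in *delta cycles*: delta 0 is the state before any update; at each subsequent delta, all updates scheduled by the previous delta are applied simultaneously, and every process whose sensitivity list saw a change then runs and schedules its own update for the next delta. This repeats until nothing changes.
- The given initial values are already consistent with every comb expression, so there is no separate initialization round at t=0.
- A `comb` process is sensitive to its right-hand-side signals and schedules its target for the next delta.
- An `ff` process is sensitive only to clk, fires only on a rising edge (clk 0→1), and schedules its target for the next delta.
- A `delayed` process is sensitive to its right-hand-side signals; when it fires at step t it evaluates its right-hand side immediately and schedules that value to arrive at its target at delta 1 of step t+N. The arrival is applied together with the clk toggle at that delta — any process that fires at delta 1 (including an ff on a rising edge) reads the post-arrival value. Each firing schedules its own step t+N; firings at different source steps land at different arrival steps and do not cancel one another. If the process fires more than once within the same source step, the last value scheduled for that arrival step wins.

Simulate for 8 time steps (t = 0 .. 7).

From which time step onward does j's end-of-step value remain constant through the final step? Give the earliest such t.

4

[bits: c,f,j,b,h,a,e,clk,g,d]
t=0: Δ0=0100111010 Δ1=0100111110 Δ2=0110101110 Δ3=0110101100 | 3Δ
t=1: Δ0=0110101100 Δ1=0010101000 | 1Δ
t=2: Δ0=0010101000 Δ1=0010101100 Δ2=0000101100 Δ3=0000001110 Δ4=0000001100 | 4Δ
t=3: Δ0=0000001100 Δ1=0100001000 Δ2=0100101000 Δ3=0100101010 | 3Δ
t=4: Δ0=0100101010 Δ1=0100101111 Δ2=0110101111 Δ3=0110101101 | 3Δ
t=5: Δ0=0110101101 Δ1=0110101001 | 1Δ
t=6: Δ0=0110101001 Δ1=0110101101 | 1Δ
t=7: Δ0=0110101101 Δ1=0110101001 | 1Δ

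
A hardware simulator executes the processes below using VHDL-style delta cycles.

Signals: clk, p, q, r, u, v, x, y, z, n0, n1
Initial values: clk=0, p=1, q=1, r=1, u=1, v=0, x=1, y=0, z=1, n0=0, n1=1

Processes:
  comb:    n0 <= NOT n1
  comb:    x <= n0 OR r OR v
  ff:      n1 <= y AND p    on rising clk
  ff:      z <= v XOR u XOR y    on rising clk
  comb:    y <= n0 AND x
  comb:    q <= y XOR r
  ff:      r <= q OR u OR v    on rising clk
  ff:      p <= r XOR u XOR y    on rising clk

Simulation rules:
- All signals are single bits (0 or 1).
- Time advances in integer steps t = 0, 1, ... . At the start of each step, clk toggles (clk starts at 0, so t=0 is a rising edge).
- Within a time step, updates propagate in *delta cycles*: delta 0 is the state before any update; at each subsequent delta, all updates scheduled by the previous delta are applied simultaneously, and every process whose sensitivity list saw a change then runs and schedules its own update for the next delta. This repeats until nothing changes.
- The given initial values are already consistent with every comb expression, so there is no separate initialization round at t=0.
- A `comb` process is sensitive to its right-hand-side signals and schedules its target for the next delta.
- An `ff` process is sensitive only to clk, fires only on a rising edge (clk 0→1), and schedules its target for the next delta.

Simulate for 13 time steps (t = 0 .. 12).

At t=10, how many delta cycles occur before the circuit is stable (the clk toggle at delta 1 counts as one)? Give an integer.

[bits: n0,u,p,z,n1,y,q,x,clk,r,v]
t=0: Δ0=01111011010 Δ1=01111011110 Δ2=01010011110 Δ3=11010011110 Δ4=11010111110 Δ5=11010101110 | 5Δ
t=1: Δ0=11010101110 Δ1=11010101010 | 1Δ
t=2: Δ0=11010101010 Δ1=11010101110 Δ2=11100101110 | 2Δ
t=3: Δ0=11100101110 Δ1=11100101010 | 1Δ
t=4: Δ0=11100101010 Δ1=11100101110 Δ2=11101101110 Δ3=01101101110 Δ4=01101001110 Δ5=01101011110 | 5Δ
t=5: Δ0=01101011110 Δ1=01101011010 | 1Δ
t=6: Δ0=01101011010 Δ1=01101011110 Δ2=01010011110 Δ3=11010011110 Δ4=11010111110 Δ5=11010101110 | 5Δ
t=7: Δ0=11010101110 Δ1=11010101010 | 1Δ
t=8: Δ0=11010101010 Δ1=11010101110 Δ2=11100101110 | 2Δ
t=9: Δ0=11100101110 Δ1=11100101010 | 1Δ
t=10: Δ0=11100101010 Δ1=11100101110 Δ2=11101101110 Δ3=01101101110 Δ4=01101001110 Δ5=01101011110 | 5Δ
t=11: Δ0=01101011110 Δ1=01101011010 | 1Δ
t=12: Δ0=01101011010 Δ1=01101011110 Δ2=01010011110 Δ3=11010011110 Δ4=11010111110 Δ5=11010101110 | 5Δ

5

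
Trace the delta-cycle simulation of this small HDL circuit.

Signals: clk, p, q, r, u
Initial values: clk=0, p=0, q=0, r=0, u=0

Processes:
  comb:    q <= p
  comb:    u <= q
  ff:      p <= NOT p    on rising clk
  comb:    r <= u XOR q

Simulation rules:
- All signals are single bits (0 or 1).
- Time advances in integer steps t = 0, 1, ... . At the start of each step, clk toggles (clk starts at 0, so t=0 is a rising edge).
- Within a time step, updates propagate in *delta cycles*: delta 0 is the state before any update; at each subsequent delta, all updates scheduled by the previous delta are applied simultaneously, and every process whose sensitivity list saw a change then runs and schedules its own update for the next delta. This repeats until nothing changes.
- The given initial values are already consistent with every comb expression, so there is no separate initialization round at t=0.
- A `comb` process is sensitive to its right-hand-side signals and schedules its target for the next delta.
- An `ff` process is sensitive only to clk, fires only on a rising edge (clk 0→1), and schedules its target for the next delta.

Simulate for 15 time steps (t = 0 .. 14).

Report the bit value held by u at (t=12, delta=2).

0

t=0 Δ0: q=0 u=0 p=0 r=0 clk=0
  Δ1: clk:0→1
  Δ2: p:0→1
  Δ3: q:0→1
  Δ4: u:0→1, r:0→1
  Δ5: r:1→0
  (5Δ to stable)
t=1 Δ0: q=1 u=1 p=1 r=0 clk=1
  Δ1: clk:1→0
  (1Δ to stable)
t=2 Δ0: q=1 u=1 p=1 r=0 clk=0
  Δ1: clk:0→1
  Δ2: p:1→0
  Δ3: q:1→0
  Δ4: u:1→0, r:0→1
  Δ5: r:1→0
  (5Δ to stable)
t=3 Δ0: q=0 u=0 p=0 r=0 clk=1
  Δ1: clk:1→0
  (1Δ to stable)
t=4 Δ0: q=0 u=0 p=0 r=0 clk=0
  Δ1: clk:0→1
  Δ2: p:0→1
  Δ3: q:0→1
  Δ4: u:0→1, r:0→1
  Δ5: r:1→0
  (5Δ to stable)
t=5 Δ0: q=1 u=1 p=1 r=0 clk=1
  Δ1: clk:1→0
  (1Δ to stable)
t=6 Δ0: q=1 u=1 p=1 r=0 clk=0
  Δ1: clk:0→1
  Δ2: p:1→0
  Δ3: q:1→0
  Δ4: u:1→0, r:0→1
  Δ5: r:1→0
  (5Δ to stable)
t=7 Δ0: q=0 u=0 p=0 r=0 clk=1
  Δ1: clk:1→0
  (1Δ to stable)
t=8 Δ0: q=0 u=0 p=0 r=0 clk=0
  Δ1: clk:0→1
  Δ2: p:0→1
  Δ3: q:0→1
  Δ4: u:0→1, r:0→1
  Δ5: r:1→0
  (5Δ to stable)
t=9 Δ0: q=1 u=1 p=1 r=0 clk=1
  Δ1: clk:1→0
  (1Δ to stable)
t=10 Δ0: q=1 u=1 p=1 r=0 clk=0
  Δ1: clk:0→1
  Δ2: p:1→0
  Δ3: q:1→0
  Δ4: u:1→0, r:0→1
  Δ5: r:1→0
  (5Δ to stable)
t=11 Δ0: q=0 u=0 p=0 r=0 clk=1
  Δ1: clk:1→0
  (1Δ to stable)
t=12 Δ0: q=0 u=0 p=0 r=0 clk=0
  Δ1: clk:0→1
  Δ2: p:0→1
  Δ3: q:0→1
  Δ4: u:0→1, r:0→1
  Δ5: r:1→0
  (5Δ to stable)
t=13 Δ0: q=1 u=1 p=1 r=0 clk=1
  Δ1: clk:1→0
  (1Δ to stable)
t=14 Δ0: q=1 u=1 p=1 r=0 clk=0
  Δ1: clk:0→1
  Δ2: p:1→0
  Δ3: q:1→0
  Δ4: u:1→0, r:0→1
  Δ5: r:1→0
  (5Δ to stable)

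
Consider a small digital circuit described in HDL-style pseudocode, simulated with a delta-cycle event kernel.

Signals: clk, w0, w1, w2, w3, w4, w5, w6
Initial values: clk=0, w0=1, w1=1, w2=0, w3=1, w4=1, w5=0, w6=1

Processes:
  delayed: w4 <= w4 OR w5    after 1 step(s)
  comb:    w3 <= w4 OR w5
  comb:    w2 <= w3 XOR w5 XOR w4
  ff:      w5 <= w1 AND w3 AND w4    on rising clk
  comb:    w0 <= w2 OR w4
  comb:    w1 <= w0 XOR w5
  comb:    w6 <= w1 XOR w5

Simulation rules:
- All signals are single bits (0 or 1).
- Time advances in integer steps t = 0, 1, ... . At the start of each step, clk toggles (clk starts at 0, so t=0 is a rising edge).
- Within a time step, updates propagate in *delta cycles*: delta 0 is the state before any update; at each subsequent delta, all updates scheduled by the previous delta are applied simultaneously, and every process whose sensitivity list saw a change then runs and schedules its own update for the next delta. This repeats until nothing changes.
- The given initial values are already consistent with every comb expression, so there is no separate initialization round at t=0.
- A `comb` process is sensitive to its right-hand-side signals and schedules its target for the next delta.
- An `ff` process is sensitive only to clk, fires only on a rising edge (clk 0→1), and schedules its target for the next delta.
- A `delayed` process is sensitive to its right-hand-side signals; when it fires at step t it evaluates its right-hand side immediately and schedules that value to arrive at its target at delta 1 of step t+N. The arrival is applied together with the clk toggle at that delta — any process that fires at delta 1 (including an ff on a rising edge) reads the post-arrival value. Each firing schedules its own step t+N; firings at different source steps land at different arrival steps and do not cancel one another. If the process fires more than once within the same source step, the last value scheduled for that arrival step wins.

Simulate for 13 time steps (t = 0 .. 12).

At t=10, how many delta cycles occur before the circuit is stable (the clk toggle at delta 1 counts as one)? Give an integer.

t=0 Δ0: w5=0 w2=0 w4=1 w1=1 w3=1 w6=1 w0=1 clk=0
  Δ1: clk:0→1
  Δ2: w5:0→1
  Δ3: w2:0→1, w1:1→0, w6:1→0
  Δ4: w6:0→1
  (4Δ to stable)
t=1 Δ0: w5=1 w2=1 w4=1 w1=0 w3=1 w6=1 w0=1 clk=1
  Δ1: clk:1→0
  (1Δ to stable)
t=2 Δ0: w5=1 w2=1 w4=1 w1=0 w3=1 w6=1 w0=1 clk=0
  Δ1: clk:0→1
  Δ2: w5:1→0
  Δ3: w2:1→0, w1:0→1, w6:1→0
  Δ4: w6:0→1
  (4Δ to stable)
t=3 Δ0: w5=0 w2=0 w4=1 w1=1 w3=1 w6=1 w0=1 clk=1
  Δ1: clk:1→0
  (1Δ to stable)
t=4 Δ0: w5=0 w2=0 w4=1 w1=1 w3=1 w6=1 w0=1 clk=0
  Δ1: clk:0→1
  Δ2: w5:0→1
  Δ3: w2:0→1, w1:1→0, w6:1→0
  Δ4: w6:0→1
  (4Δ to stable)
t=5 Δ0: w5=1 w2=1 w4=1 w1=0 w3=1 w6=1 w0=1 clk=1
  Δ1: clk:1→0
  (1Δ to stable)
t=6 Δ0: w5=1 w2=1 w4=1 w1=0 w3=1 w6=1 w0=1 clk=0
  Δ1: clk:0→1
  Δ2: w5:1→0
  Δ3: w2:1→0, w1:0→1, w6:1→0
  Δ4: w6:0→1
  (4Δ to stable)
t=7 Δ0: w5=0 w2=0 w4=1 w1=1 w3=1 w6=1 w0=1 clk=1
  Δ1: clk:1→0
  (1Δ to stable)
t=8 Δ0: w5=0 w2=0 w4=1 w1=1 w3=1 w6=1 w0=1 clk=0
  Δ1: clk:0→1
  Δ2: w5:0→1
  Δ3: w2:0→1, w1:1→0, w6:1→0
  Δ4: w6:0→1
  (4Δ to stable)
t=9 Δ0: w5=1 w2=1 w4=1 w1=0 w3=1 w6=1 w0=1 clk=1
  Δ1: clk:1→0
  (1Δ to stable)
t=10 Δ0: w5=1 w2=1 w4=1 w1=0 w3=1 w6=1 w0=1 clk=0
  Δ1: clk:0→1
  Δ2: w5:1→0
  Δ3: w2:1→0, w1:0→1, w6:1→0
  Δ4: w6:0→1
  (4Δ to stable)
t=11 Δ0: w5=0 w2=0 w4=1 w1=1 w3=1 w6=1 w0=1 clk=1
  Δ1: clk:1→0
  (1Δ to stable)
t=12 Δ0: w5=0 w2=0 w4=1 w1=1 w3=1 w6=1 w0=1 clk=0
  Δ1: clk:0→1
  Δ2: w5:0→1
  Δ3: w2:0→1, w1:1→0, w6:1→0
  Δ4: w6:0→1
  (4Δ to stable)

4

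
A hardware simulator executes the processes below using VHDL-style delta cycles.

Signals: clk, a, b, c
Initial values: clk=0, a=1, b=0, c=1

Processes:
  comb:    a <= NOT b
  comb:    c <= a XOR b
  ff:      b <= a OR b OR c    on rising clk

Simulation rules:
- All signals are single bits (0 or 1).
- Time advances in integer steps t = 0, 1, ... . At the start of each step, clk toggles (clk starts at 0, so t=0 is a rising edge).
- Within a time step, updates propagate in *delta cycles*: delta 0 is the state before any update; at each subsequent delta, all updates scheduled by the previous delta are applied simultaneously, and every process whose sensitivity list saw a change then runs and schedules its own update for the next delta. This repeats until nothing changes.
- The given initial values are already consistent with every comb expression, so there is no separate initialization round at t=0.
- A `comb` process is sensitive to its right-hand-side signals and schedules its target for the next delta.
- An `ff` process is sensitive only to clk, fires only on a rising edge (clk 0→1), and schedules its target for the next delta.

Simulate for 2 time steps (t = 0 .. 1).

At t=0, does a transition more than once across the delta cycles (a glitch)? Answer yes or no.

no

[bits: clk,b,c,a]
t=0: Δ0=0011 Δ1=1011 Δ2=1111 Δ3=1100 Δ4=1110 | 4Δ
t=1: Δ0=1110 Δ1=0110 | 1Δ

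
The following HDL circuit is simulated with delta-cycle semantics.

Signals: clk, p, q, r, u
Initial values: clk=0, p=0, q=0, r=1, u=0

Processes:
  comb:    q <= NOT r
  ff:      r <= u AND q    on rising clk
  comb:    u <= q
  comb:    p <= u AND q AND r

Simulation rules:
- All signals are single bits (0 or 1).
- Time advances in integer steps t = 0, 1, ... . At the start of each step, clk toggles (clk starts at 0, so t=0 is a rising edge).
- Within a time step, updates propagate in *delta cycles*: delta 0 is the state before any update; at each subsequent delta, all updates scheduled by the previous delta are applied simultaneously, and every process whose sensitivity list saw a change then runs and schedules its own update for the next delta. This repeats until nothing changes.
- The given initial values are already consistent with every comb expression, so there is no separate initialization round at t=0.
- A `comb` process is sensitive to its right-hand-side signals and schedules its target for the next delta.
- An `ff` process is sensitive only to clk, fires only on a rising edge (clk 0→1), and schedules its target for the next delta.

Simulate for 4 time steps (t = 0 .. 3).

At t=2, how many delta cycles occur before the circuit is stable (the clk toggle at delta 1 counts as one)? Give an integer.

4

t0.Δ0 u=0 q=0 r=1 p=0 clk=0
t0.Δ1 u=0 q=0 r=1 p=0 clk=1
t0.Δ2 u=0 q=0 r=0 p=0 clk=1
t0.Δ3 u=0 q=1 r=0 p=0 clk=1
t0.Δ4 u=1 q=1 r=0 p=0 clk=1
t1.Δ0 u=1 q=1 r=0 p=0 clk=1
t1.Δ1 u=1 q=1 r=0 p=0 clk=0
t2.Δ0 u=1 q=1 r=0 p=0 clk=0
t2.Δ1 u=1 q=1 r=0 p=0 clk=1
t2.Δ2 u=1 q=1 r=1 p=0 clk=1
t2.Δ3 u=1 q=0 r=1 p=1 clk=1
t2.Δ4 u=0 q=0 r=1 p=0 clk=1
t3.Δ0 u=0 q=0 r=1 p=0 clk=1
t3.Δ1 u=0 q=0 r=1 p=0 clk=0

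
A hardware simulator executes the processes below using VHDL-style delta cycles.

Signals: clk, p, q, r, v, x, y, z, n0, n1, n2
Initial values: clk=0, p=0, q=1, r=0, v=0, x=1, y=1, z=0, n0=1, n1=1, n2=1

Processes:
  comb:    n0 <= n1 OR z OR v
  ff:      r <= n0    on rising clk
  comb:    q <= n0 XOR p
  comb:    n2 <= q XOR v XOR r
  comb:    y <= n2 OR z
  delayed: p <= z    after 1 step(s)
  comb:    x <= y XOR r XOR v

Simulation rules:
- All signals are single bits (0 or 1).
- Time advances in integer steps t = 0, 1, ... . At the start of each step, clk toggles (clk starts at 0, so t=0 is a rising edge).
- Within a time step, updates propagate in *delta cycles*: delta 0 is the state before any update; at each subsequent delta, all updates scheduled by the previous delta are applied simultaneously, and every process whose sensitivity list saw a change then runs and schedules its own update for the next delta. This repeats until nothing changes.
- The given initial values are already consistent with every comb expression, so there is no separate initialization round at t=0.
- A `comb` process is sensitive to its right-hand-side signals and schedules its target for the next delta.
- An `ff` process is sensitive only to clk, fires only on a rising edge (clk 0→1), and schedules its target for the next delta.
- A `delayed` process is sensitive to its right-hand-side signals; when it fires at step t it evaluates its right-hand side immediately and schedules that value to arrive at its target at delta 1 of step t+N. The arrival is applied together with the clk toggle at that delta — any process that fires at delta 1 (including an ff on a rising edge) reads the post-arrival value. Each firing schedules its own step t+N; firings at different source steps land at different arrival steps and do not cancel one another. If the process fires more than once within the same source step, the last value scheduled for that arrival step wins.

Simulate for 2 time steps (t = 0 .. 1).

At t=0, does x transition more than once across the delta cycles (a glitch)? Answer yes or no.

t=0 Δ0: z=0 n1=1 r=0 clk=0 x=1 y=1 n2=1 p=0 v=0 q=1 n0=1
  Δ1: clk:0→1
  Δ2: r:0→1
  Δ3: x:1→0, n2:1→0
  Δ4: y:1→0
  Δ5: x:0→1
  (5Δ to stable)
t=1 Δ0: z=0 n1=1 r=1 clk=1 x=1 y=0 n2=0 p=0 v=0 q=1 n0=1
  Δ1: clk:1→0
  (1Δ to stable)

yes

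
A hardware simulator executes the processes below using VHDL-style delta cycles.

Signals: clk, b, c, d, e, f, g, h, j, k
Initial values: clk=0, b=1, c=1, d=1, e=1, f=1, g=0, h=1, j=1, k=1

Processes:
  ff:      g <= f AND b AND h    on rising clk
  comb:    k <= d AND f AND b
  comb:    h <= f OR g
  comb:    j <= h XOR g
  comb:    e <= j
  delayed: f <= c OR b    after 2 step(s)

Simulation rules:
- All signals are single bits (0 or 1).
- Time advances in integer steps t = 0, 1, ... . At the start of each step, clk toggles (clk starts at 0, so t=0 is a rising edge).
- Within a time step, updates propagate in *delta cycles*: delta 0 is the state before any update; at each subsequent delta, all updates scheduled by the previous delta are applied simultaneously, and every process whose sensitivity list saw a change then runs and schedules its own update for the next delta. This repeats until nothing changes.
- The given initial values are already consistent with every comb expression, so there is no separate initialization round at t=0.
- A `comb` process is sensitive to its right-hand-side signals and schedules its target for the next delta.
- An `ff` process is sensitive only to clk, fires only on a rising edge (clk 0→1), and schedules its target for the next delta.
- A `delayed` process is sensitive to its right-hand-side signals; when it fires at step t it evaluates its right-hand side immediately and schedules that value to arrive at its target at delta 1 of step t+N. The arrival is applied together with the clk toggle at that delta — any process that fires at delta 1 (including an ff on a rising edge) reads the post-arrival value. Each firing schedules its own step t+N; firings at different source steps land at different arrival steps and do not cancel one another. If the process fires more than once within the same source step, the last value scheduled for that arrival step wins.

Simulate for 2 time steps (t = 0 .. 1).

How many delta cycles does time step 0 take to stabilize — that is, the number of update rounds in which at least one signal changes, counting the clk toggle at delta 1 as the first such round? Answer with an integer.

4

t0.Δ0 k=1 b=1 j=1 h=1 d=1 e=1 g=0 clk=0 c=1 f=1
t0.Δ1 k=1 b=1 j=1 h=1 d=1 e=1 g=0 clk=1 c=1 f=1
t0.Δ2 k=1 b=1 j=1 h=1 d=1 e=1 g=1 clk=1 c=1 f=1
t0.Δ3 k=1 b=1 j=0 h=1 d=1 e=1 g=1 clk=1 c=1 f=1
t0.Δ4 k=1 b=1 j=0 h=1 d=1 e=0 g=1 clk=1 c=1 f=1
t1.Δ0 k=1 b=1 j=0 h=1 d=1 e=0 g=1 clk=1 c=1 f=1
t1.Δ1 k=1 b=1 j=0 h=1 d=1 e=0 g=1 clk=0 c=1 f=1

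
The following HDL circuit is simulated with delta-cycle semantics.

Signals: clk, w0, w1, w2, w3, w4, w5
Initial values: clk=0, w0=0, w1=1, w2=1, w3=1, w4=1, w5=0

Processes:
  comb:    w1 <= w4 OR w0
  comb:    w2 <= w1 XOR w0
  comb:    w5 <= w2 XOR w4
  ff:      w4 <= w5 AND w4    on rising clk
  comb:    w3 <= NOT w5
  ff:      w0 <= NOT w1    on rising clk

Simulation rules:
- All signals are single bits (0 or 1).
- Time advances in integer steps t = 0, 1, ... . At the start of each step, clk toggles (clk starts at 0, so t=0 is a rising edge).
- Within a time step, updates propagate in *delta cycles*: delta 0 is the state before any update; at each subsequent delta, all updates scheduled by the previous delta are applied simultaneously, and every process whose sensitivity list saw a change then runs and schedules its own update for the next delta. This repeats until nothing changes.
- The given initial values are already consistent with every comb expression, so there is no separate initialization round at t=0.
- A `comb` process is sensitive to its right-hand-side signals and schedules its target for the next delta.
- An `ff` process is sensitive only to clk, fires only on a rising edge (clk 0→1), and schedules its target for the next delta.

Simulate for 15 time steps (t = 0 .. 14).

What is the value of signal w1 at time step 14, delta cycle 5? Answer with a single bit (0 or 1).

[bits: w2,w3,w5,clk,w0,w4,w1]
t=0: Δ0=1100011 Δ1=1101011 Δ2=1101001 Δ3=1111000 Δ4=0011000 Δ5=0001000 Δ6=0101000 | 6Δ
t=1: Δ0=0101000 Δ1=0100000 | 1Δ
t=2: Δ0=0100000 Δ1=0101000 Δ2=0101100 Δ3=1101101 Δ4=0111101 Δ5=0001101 Δ6=0101101 | 6Δ
t=3: Δ0=0101101 Δ1=0100101 | 1Δ
t=4: Δ0=0100101 Δ1=0101101 Δ2=0101001 Δ3=1101000 Δ4=0111000 Δ5=0001000 Δ6=0101000 | 6Δ
t=5: Δ0=0101000 Δ1=0100000 | 1Δ
t=6: Δ0=0100000 Δ1=0101000 Δ2=0101100 Δ3=1101101 Δ4=0111101 Δ5=0001101 Δ6=0101101 | 6Δ
t=7: Δ0=0101101 Δ1=0100101 | 1Δ
t=8: Δ0=0100101 Δ1=0101101 Δ2=0101001 Δ3=1101000 Δ4=0111000 Δ5=0001000 Δ6=0101000 | 6Δ
t=9: Δ0=0101000 Δ1=0100000 | 1Δ
t=10: Δ0=0100000 Δ1=0101000 Δ2=0101100 Δ3=1101101 Δ4=0111101 Δ5=0001101 Δ6=0101101 | 6Δ
t=11: Δ0=0101101 Δ1=0100101 | 1Δ
t=12: Δ0=0100101 Δ1=0101101 Δ2=0101001 Δ3=1101000 Δ4=0111000 Δ5=0001000 Δ6=0101000 | 6Δ
t=13: Δ0=0101000 Δ1=0100000 | 1Δ
t=14: Δ0=0100000 Δ1=0101000 Δ2=0101100 Δ3=1101101 Δ4=0111101 Δ5=0001101 Δ6=0101101 | 6Δ

1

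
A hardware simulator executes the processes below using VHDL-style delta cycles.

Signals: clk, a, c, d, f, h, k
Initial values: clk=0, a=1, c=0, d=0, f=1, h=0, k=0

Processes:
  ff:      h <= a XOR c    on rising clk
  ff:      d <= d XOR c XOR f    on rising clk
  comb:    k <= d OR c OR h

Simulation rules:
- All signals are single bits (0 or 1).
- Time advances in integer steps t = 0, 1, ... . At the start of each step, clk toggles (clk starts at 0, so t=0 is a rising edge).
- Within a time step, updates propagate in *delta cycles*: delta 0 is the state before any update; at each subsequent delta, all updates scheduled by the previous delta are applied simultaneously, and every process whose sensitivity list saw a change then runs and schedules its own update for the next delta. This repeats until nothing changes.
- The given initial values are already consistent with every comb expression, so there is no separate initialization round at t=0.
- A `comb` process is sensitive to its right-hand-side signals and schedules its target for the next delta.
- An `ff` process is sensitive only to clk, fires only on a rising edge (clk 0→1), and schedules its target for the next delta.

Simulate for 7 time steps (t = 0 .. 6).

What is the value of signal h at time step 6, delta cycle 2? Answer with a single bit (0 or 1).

1

t0.Δ0 clk=0 k=0 a=1 h=0 d=0 c=0 f=1
t0.Δ1 clk=1 k=0 a=1 h=0 d=0 c=0 f=1
t0.Δ2 clk=1 k=0 a=1 h=1 d=1 c=0 f=1
t0.Δ3 clk=1 k=1 a=1 h=1 d=1 c=0 f=1
t1.Δ0 clk=1 k=1 a=1 h=1 d=1 c=0 f=1
t1.Δ1 clk=0 k=1 a=1 h=1 d=1 c=0 f=1
t2.Δ0 clk=0 k=1 a=1 h=1 d=1 c=0 f=1
t2.Δ1 clk=1 k=1 a=1 h=1 d=1 c=0 f=1
t2.Δ2 clk=1 k=1 a=1 h=1 d=0 c=0 f=1
t3.Δ0 clk=1 k=1 a=1 h=1 d=0 c=0 f=1
t3.Δ1 clk=0 k=1 a=1 h=1 d=0 c=0 f=1
t4.Δ0 clk=0 k=1 a=1 h=1 d=0 c=0 f=1
t4.Δ1 clk=1 k=1 a=1 h=1 d=0 c=0 f=1
t4.Δ2 clk=1 k=1 a=1 h=1 d=1 c=0 f=1
t5.Δ0 clk=1 k=1 a=1 h=1 d=1 c=0 f=1
t5.Δ1 clk=0 k=1 a=1 h=1 d=1 c=0 f=1
t6.Δ0 clk=0 k=1 a=1 h=1 d=1 c=0 f=1
t6.Δ1 clk=1 k=1 a=1 h=1 d=1 c=0 f=1
t6.Δ2 clk=1 k=1 a=1 h=1 d=0 c=0 f=1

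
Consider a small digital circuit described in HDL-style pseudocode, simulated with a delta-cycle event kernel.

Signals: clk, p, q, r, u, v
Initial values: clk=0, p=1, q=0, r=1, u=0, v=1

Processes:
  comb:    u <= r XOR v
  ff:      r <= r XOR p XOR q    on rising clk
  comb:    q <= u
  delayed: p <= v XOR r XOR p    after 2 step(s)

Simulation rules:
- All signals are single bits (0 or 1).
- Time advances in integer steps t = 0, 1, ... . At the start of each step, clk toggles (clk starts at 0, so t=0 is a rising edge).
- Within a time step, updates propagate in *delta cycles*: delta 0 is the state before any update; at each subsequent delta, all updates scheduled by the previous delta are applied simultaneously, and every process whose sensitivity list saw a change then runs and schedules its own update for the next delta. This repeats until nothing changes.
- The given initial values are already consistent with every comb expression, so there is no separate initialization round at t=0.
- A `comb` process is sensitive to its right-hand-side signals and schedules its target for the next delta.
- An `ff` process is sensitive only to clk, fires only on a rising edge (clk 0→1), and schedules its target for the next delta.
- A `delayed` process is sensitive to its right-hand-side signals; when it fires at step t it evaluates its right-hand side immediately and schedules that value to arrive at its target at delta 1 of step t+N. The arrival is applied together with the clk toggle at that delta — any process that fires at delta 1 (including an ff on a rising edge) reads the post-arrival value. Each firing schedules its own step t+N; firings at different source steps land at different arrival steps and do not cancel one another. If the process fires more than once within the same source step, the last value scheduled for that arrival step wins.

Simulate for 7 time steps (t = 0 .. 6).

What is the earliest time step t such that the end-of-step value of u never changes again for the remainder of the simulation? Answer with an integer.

[bits: q,v,clk,p,r,u]
t=0: Δ0=010110 Δ1=011110 Δ2=011100 Δ3=011101 Δ4=111101 | 4Δ
t=1: Δ0=111101 Δ1=110101 | 1Δ
t=2: Δ0=110101 Δ1=111001 Δ2=111011 Δ3=111010 Δ4=011010 | 4Δ
t=3: Δ0=011010 Δ1=010010 | 1Δ
t=4: Δ0=010010 Δ1=011010 | 1Δ
t=5: Δ0=011010 Δ1=010010 | 1Δ
t=6: Δ0=010010 Δ1=011010 | 1Δ

2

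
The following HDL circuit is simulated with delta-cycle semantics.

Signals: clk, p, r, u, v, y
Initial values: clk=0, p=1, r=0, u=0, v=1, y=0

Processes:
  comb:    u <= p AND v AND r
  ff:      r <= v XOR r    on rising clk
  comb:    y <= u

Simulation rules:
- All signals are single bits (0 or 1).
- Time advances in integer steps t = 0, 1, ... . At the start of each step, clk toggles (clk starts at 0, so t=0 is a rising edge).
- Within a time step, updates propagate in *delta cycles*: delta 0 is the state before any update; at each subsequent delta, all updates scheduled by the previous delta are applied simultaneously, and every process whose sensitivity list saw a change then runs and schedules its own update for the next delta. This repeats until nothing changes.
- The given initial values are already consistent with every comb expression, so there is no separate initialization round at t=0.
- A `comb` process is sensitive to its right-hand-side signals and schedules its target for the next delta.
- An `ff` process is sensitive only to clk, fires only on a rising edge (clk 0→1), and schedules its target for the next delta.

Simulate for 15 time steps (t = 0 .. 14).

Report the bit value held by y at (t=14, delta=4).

0

t0.Δ0 u=0 p=1 v=1 y=0 r=0 clk=0
t0.Δ1 u=0 p=1 v=1 y=0 r=0 clk=1
t0.Δ2 u=0 p=1 v=1 y=0 r=1 clk=1
t0.Δ3 u=1 p=1 v=1 y=0 r=1 clk=1
t0.Δ4 u=1 p=1 v=1 y=1 r=1 clk=1
t1.Δ0 u=1 p=1 v=1 y=1 r=1 clk=1
t1.Δ1 u=1 p=1 v=1 y=1 r=1 clk=0
t2.Δ0 u=1 p=1 v=1 y=1 r=1 clk=0
t2.Δ1 u=1 p=1 v=1 y=1 r=1 clk=1
t2.Δ2 u=1 p=1 v=1 y=1 r=0 clk=1
t2.Δ3 u=0 p=1 v=1 y=1 r=0 clk=1
t2.Δ4 u=0 p=1 v=1 y=0 r=0 clk=1
t3.Δ0 u=0 p=1 v=1 y=0 r=0 clk=1
t3.Δ1 u=0 p=1 v=1 y=0 r=0 clk=0
t4.Δ0 u=0 p=1 v=1 y=0 r=0 clk=0
t4.Δ1 u=0 p=1 v=1 y=0 r=0 clk=1
t4.Δ2 u=0 p=1 v=1 y=0 r=1 clk=1
t4.Δ3 u=1 p=1 v=1 y=0 r=1 clk=1
t4.Δ4 u=1 p=1 v=1 y=1 r=1 clk=1
t5.Δ0 u=1 p=1 v=1 y=1 r=1 clk=1
t5.Δ1 u=1 p=1 v=1 y=1 r=1 clk=0
t6.Δ0 u=1 p=1 v=1 y=1 r=1 clk=0
t6.Δ1 u=1 p=1 v=1 y=1 r=1 clk=1
t6.Δ2 u=1 p=1 v=1 y=1 r=0 clk=1
t6.Δ3 u=0 p=1 v=1 y=1 r=0 clk=1
t6.Δ4 u=0 p=1 v=1 y=0 r=0 clk=1
t7.Δ0 u=0 p=1 v=1 y=0 r=0 clk=1
t7.Δ1 u=0 p=1 v=1 y=0 r=0 clk=0
t8.Δ0 u=0 p=1 v=1 y=0 r=0 clk=0
t8.Δ1 u=0 p=1 v=1 y=0 r=0 clk=1
t8.Δ2 u=0 p=1 v=1 y=0 r=1 clk=1
t8.Δ3 u=1 p=1 v=1 y=0 r=1 clk=1
t8.Δ4 u=1 p=1 v=1 y=1 r=1 clk=1
t9.Δ0 u=1 p=1 v=1 y=1 r=1 clk=1
t9.Δ1 u=1 p=1 v=1 y=1 r=1 clk=0
t10.Δ0 u=1 p=1 v=1 y=1 r=1 clk=0
t10.Δ1 u=1 p=1 v=1 y=1 r=1 clk=1
t10.Δ2 u=1 p=1 v=1 y=1 r=0 clk=1
t10.Δ3 u=0 p=1 v=1 y=1 r=0 clk=1
t10.Δ4 u=0 p=1 v=1 y=0 r=0 clk=1
t11.Δ0 u=0 p=1 v=1 y=0 r=0 clk=1
t11.Δ1 u=0 p=1 v=1 y=0 r=0 clk=0
t12.Δ0 u=0 p=1 v=1 y=0 r=0 clk=0
t12.Δ1 u=0 p=1 v=1 y=0 r=0 clk=1
t12.Δ2 u=0 p=1 v=1 y=0 r=1 clk=1
t12.Δ3 u=1 p=1 v=1 y=0 r=1 clk=1
t12.Δ4 u=1 p=1 v=1 y=1 r=1 clk=1
t13.Δ0 u=1 p=1 v=1 y=1 r=1 clk=1
t13.Δ1 u=1 p=1 v=1 y=1 r=1 clk=0
t14.Δ0 u=1 p=1 v=1 y=1 r=1 clk=0
t14.Δ1 u=1 p=1 v=1 y=1 r=1 clk=1
t14.Δ2 u=1 p=1 v=1 y=1 r=0 clk=1
t14.Δ3 u=0 p=1 v=1 y=1 r=0 clk=1
t14.Δ4 u=0 p=1 v=1 y=0 r=0 clk=1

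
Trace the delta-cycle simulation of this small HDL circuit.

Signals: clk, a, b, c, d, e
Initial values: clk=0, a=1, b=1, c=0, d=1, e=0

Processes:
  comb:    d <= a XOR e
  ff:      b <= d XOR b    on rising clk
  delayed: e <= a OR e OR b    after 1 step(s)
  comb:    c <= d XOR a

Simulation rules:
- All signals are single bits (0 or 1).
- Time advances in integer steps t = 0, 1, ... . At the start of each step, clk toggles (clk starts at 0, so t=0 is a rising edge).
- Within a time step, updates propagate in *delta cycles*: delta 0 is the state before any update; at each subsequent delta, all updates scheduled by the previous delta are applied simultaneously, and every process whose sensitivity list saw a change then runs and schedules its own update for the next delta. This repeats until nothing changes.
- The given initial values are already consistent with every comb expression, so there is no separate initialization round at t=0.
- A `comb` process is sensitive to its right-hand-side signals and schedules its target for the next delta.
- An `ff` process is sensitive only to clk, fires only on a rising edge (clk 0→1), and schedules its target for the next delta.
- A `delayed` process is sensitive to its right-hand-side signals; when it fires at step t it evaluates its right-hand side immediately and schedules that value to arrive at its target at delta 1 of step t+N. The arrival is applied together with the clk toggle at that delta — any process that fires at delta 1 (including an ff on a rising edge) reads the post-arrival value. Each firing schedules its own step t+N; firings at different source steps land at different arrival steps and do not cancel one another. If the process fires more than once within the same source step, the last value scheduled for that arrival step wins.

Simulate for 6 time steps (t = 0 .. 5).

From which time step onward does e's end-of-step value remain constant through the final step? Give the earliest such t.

[bits: a,c,d,clk,b,e]
t=0: Δ0=101010 Δ1=101110 Δ2=101100 | 2Δ
t=1: Δ0=101100 Δ1=101001 Δ2=100001 Δ3=110001 | 3Δ
t=2: Δ0=110001 Δ1=110101 | 1Δ
t=3: Δ0=110101 Δ1=110001 | 1Δ
t=4: Δ0=110001 Δ1=110101 | 1Δ
t=5: Δ0=110101 Δ1=110001 | 1Δ

1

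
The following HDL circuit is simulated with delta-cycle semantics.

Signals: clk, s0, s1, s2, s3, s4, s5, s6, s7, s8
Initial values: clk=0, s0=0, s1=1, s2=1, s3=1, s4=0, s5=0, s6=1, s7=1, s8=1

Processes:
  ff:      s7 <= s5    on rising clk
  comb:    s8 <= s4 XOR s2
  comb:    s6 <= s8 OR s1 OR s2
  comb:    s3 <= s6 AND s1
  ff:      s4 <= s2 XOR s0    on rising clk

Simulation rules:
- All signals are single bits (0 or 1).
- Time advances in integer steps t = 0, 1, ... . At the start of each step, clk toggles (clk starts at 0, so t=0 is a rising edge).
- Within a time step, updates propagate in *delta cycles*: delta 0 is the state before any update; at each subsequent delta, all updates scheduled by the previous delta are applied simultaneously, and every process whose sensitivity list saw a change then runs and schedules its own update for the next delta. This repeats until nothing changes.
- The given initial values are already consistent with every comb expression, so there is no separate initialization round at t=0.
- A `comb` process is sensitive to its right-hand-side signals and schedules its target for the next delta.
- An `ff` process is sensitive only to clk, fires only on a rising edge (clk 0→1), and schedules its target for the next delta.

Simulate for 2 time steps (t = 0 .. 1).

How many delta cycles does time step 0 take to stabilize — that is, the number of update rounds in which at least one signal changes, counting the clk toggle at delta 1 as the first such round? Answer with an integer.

[bits: s5,s1,s0,clk,s2,s6,s3,s4,s7,s8]
t=0: Δ0=0100111011 Δ1=0101111011 Δ2=0101111101 Δ3=0101111100 | 3Δ
t=1: Δ0=0101111100 Δ1=0100111100 | 1Δ

3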